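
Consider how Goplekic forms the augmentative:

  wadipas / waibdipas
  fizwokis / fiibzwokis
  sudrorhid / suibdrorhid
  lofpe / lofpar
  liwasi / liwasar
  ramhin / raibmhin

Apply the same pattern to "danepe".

liwasi and ramhin both have last vowel 'i' yet inflect differently (liwasar, raibmhin), so the last vowel is not what conditions the rule; whether the stem ends in a vowel or a consonant is.
"danepe" ends in a vowel. The stems ending in a vowel (lofpe → lofpar, liwasi → liwasar) drop the final letter and add -ar.
So danepe → danepar.

danepar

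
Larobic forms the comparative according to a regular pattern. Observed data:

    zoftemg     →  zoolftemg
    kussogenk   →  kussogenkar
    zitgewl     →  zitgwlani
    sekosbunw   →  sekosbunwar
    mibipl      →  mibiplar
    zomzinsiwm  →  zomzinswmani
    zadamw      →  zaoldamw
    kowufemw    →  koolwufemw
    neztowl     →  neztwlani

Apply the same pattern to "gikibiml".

zadamw and sekosbunw both end in -w yet inflect differently (zaoldamw, sekosbunwar), so the final letter is not what conditions the rule; the second-to-last letter is.
"gikibiml" has second-to-last letter 'm'. The stems whose second-to-last letter is 'm' (zadamw → zaoldamw, zoftemg → zoolftemg, kowufemw → koolwufemw) insert -ol- after the first vowel.
The other patterns: stems whose second-to-last letter is 'w' delete the last vowel and add -ani; stems whose second-to-last letter is 'n' or 'p' add -ar.
So gikibiml → giolkibiml.

giolkibiml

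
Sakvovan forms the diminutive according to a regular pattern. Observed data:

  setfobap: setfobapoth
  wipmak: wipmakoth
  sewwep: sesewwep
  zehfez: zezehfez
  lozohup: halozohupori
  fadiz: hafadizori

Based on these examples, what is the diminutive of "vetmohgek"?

"vetmohgek" has last vowel 'e'. The stems whose last vowel is 'e' (sewwep → sesewwep, zehfez → zezehfez) repeat the first consonant+vowel as a prefix.
The other patterns: stems whose last vowel is 'a' add -oth; stems whose last vowel is 'i' or 'u' add ha- … -ori around the stem.
So vetmohgek → vevetmohgek.

vevetmohgek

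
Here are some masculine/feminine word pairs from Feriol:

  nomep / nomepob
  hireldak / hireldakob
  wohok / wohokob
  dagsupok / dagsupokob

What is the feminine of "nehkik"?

Every pair shown (nomep → nomepob, hireldak → hireldakob, wohok → wohokob, …) follows the same rule: add -ob.
So nehkik → nehkikob.

nehkikob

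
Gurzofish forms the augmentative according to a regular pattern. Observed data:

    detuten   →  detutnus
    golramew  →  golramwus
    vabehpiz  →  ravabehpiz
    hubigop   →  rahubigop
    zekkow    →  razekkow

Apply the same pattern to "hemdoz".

"hemdoz" has last vowel 'o'. The stems whose last vowel is 'o' (hubigop → rahubigop, zekkow → razekkow) add the prefix ra-.
So hemdoz → rahemdoz.

rahemdoz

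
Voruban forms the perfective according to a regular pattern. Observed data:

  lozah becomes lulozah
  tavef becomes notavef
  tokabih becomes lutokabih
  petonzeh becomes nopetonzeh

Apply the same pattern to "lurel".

nolurel

petonzeh and lozah both end in -h yet inflect differently (nopetonzeh, lulozah), so the final letter is not what conditions the rule; the last vowel is.
"lurel" has last vowel 'e'. The stems whose last vowel is 'e' (tavef → notavef, petonzeh → nopetonzeh) add the prefix no-.
So lurel → nolurel.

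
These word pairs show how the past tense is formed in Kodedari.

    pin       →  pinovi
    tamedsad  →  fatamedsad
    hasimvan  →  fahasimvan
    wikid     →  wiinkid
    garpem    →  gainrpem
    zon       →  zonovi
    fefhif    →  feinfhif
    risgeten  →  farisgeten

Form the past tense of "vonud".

voinnud

zon and hasimvan both end in -n yet inflect differently (zonovi, fahasimvan), so the final letter is not what conditions the rule; the number of vowels is.
"vonud" has 2 vowels. The stems with 2 vowels (fefhif → feinfhif, wikid → wiinkid, garpem → gainrpem) insert -in- after the first vowel.
The other patterns: stems with 1 vowel add -ovi; stems with 3 vowels add the prefix fa-.
So vonud → voinnud.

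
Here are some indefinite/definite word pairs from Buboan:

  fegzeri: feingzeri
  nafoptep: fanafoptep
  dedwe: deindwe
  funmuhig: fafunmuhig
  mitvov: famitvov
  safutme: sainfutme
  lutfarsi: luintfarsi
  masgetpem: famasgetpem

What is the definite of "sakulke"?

sainkulke

"sakulke" ends in a vowel. The stems ending in a vowel (fegzeri → feingzeri, dedwe → deindwe, lutfarsi → luintfarsi) insert -in- after the first vowel.
So sakulke → sainkulke.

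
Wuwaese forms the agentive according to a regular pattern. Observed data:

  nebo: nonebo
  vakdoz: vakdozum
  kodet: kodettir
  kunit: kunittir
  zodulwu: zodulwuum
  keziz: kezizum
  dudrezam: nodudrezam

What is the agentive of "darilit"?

darilittir

keziz and kunit both have last vowel 'i' yet inflect differently (kezizum, kunittir), so the last vowel is not what conditions the rule; the final letter is.
"darilit" ends in -t. The stems ending in -t (kodet → kodettir, kunit → kunittir) double the final consonant and add -ir.
The other patterns: stems ending in -u or -z add -um; stems ending in -m or -o add the prefix no-.
So darilit → darilittir.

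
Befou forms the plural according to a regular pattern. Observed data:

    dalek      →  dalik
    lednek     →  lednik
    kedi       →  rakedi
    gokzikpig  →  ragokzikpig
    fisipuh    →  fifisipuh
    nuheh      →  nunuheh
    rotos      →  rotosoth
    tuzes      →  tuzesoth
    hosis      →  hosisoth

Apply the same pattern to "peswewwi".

dalek and nuheh both have last vowel 'e' yet inflect differently (dalik, nunuheh), so the last vowel is not what conditions the rule; the final letter is.
"peswewwi" ends in -i. The one such stem in the data (kedi → rakedi) adds the prefix ra-, so the same rule applies.
The other patterns: stems ending in -k change the last vowel to 'i'; stems ending in -h repeat the first consonant+vowel as a prefix; stems ending in -s add -oth.
So peswewwi → rapeswewwi.

rapeswewwi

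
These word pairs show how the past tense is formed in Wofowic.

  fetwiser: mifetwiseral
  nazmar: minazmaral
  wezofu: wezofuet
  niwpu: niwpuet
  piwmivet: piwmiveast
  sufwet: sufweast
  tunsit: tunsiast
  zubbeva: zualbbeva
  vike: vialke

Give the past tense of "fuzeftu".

fuzeftuet

fetwiser and piwmivet both have last vowel 'e' yet inflect differently (mifetwiseral, piwmiveast), so the last vowel is not what conditions the rule; the final letter is.
"fuzeftu" ends in -u. The stems ending in -u (wezofu → wezofuet, niwpu → niwpuet) add -et.
The other patterns: stems ending in -r add mi- … -al around the stem; stems ending in -t drop the final letter and add -ast; stems ending in -a or -e insert -al- after the first vowel.
So fuzeftu → fuzeftuet.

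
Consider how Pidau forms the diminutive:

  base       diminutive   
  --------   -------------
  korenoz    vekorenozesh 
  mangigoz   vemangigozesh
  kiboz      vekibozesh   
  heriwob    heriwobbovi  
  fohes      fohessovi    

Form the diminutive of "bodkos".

korenoz and heriwob both have last vowel 'o' yet inflect differently (vekorenozesh, heriwobbovi), so the last vowel is not what conditions the rule; the final letter is.
"bodkos" ends in -s. The one such stem in the data (fohes → fohessovi) doubles the final consonant and adds -ovi (as does heriwob), so the same rule applies.
The other pattern: stems ending in -z add ve- … -esh around the stem.
So bodkos → bodkossovi.

bodkossovi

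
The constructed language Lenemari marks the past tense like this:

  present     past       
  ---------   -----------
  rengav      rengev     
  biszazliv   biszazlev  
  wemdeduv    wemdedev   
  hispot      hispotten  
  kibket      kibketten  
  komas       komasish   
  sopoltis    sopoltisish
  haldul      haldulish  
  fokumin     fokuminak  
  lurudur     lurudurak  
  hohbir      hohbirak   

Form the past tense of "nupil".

rengav and komas both have last vowel 'a' yet inflect differently (rengev, komasish), so the last vowel is not what conditions the rule; the final letter is.
"nupil" ends in -l. The one such stem in the data (haldul → haldulish) adds -ish, so the same rule applies.
The other patterns: stems ending in -v change the last vowel to 'e'; stems ending in -t double the final consonant and add -en; stems ending in -n or -r add -ak.
So nupil → nupilish.

nupilish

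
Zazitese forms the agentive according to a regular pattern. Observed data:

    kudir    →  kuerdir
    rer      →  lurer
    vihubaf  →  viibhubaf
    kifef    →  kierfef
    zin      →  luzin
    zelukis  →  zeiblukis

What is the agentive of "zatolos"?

zaibtolos

rer and kudir both end in -r yet inflect differently (lurer, kuerdir), so the final letter is not what conditions the rule; the number of vowels is.
"zatolos" has 3 vowels. The stems with 3 vowels (zelukis → zeiblukis, vihubaf → viibhubaf) insert -ib- after the first vowel.
The other patterns: stems with 1 vowel add the prefix lu-; stems with 2 vowels insert -er- after the first vowel.
So zatolos → zaibtolos.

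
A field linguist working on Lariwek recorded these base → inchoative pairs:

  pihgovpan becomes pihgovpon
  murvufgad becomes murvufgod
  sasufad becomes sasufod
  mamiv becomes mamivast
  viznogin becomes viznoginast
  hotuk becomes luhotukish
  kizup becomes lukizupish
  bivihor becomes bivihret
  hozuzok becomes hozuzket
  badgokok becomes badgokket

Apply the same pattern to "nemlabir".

nemlabirast

pihgovpan and viznogin both end in -n yet inflect differently (pihgovpon, viznoginast), so the final letter is not what conditions the rule; the last vowel is.
"nemlabir" has last vowel 'i'. The stems whose last vowel is 'i' (mamiv → mamivast, viznogin → viznoginast) add -ast.
So nemlabir → nemlabirast.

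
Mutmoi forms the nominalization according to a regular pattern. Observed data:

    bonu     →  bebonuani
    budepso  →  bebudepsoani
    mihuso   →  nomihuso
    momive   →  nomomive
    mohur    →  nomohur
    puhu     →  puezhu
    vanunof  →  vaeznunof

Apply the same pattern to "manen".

budepso and mihuso both end in -o yet inflect differently (bebudepsoani, nomihuso), so the final letter is not what conditions the rule; the first letter is.
"manen" begins with m-. The stems beginning with m- (mihuso → nomihuso, momive → nomomive, mohur → nomohur) add the prefix no-.
So manen → nomanen.

nomanen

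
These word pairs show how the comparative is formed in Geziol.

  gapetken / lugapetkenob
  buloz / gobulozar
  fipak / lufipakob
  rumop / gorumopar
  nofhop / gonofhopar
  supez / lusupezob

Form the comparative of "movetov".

gomovetovar

buloz and supez both end in -z yet inflect differently (gobulozar, lusupezob), so the final letter is not what conditions the rule; the last vowel is.
"movetov" has last vowel 'o'. The stems whose last vowel is 'o' (rumop → gorumopar, nofhop → gonofhopar, buloz → gobulozar) add go- … -ar around the stem.
The other pattern: stems whose last vowel is 'a' or 'e' add lu- … -ob around the stem.
So movetov → gomovetovar.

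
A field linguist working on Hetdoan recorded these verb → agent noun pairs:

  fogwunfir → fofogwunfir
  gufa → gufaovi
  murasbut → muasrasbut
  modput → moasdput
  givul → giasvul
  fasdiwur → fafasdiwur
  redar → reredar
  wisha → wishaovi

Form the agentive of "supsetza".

supsetzaovi

"supsetza" ends in -a. The stems ending in -a (gufa → gufaovi, wisha → wishaovi) add -ovi.
The other patterns: stems ending in -r repeat the first consonant+vowel as a prefix; stems ending in -l or -t insert -as- after the first vowel.
So supsetza → supsetzaovi.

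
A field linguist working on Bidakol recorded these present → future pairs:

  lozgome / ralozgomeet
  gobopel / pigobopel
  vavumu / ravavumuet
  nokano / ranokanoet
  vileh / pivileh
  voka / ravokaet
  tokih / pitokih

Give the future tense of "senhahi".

rasenhahiet

gobopel and lozgome both have last vowel 'e' yet inflect differently (pigobopel, ralozgomeet), so the last vowel is not what conditions the rule; whether the stem ends in a vowel or a consonant is.
"senhahi" ends in a vowel. The stems ending in a vowel (lozgome → ralozgomeet, vavumu → ravavumuet, nokano → ranokanoet) add ra- … -et around the stem.
The other pattern: stems ending in a consonant add the prefix pi-.
So senhahi → rasenhahiet.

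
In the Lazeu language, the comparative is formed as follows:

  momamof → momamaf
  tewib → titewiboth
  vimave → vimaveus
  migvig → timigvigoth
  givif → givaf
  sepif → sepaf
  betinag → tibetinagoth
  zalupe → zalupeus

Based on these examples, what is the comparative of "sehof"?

sepif and tewib both have last vowel 'i' yet inflect differently (sepaf, titewiboth), so the last vowel is not what conditions the rule; the final letter is.
"sehof" ends in -f. The stems ending in -f (sepif → sepaf, givif → givaf, momamof → momamaf) change the last vowel to 'a'.
So sehof → sehaf.

sehaf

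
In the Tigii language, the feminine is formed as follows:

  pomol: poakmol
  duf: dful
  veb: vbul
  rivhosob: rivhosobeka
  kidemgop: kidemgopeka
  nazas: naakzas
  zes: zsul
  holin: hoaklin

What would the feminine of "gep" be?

gpul

zes and nazas both end in -s yet inflect differently (zsul, naakzas), so the final letter is not what conditions the rule; the number of vowels is.
"gep" has 1 vowel. The stems with 1 vowel (zes → zsul, duf → dful, veb → vbul) delete the last vowel and add -ul.
The other patterns: stems with 2 vowels insert -ak- after the first vowel; stems with 3 vowels add -eka.
So gep → gpul.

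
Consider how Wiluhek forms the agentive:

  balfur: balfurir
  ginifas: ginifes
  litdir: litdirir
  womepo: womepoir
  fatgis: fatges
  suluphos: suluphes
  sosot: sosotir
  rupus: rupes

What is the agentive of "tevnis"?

suluphos and womepo both have last vowel 'o' yet inflect differently (suluphes, womepoir), so the last vowel is not what conditions the rule; the final letter is.
"tevnis" ends in -s. The stems ending in -s (ginifas → ginifes, suluphos → suluphes, rupus → rupes) change the last vowel to 'e'.
The other pattern: stems ending in -o, -r or -t add -ir.
So tevnis → tevnes.

tevnes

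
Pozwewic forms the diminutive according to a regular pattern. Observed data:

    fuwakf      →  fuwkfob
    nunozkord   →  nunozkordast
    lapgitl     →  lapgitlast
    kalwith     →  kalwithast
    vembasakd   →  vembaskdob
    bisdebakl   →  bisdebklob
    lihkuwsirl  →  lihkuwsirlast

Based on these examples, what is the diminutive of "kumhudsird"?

kumhudsirdast

"kumhudsird" has second-to-last letter 'r'. The stems whose second-to-last letter is 'r' (nunozkord → nunozkordast, lihkuwsirl → lihkuwsirlast) add -ast.
The other pattern: stems whose second-to-last letter is 'k' delete the last vowel and add -ob.
So kumhudsird → kumhudsirdast.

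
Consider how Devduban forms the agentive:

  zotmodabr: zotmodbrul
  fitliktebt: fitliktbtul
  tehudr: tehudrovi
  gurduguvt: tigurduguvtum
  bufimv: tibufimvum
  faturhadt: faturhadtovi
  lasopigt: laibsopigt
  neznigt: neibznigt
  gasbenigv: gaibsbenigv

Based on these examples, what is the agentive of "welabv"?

faturhadt and neznigt both end in -t yet inflect differently (faturhadtovi, neibznigt), so the final letter is not what conditions the rule; the second-to-last letter is.
"welabv" has second-to-last letter 'b'. The stems whose second-to-last letter is 'b' (fitliktebt → fitliktbtul, zotmodabr → zotmodbrul) delete the last vowel and add -ul.
So welabv → welbvul.

welbvul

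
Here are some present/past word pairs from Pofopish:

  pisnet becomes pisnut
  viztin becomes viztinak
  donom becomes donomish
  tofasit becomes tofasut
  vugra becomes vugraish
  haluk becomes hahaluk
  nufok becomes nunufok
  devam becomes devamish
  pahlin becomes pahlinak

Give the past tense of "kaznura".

kaznuraish

nufok and donom both have last vowel 'o' yet inflect differently (nunufok, donomish), so the last vowel is not what conditions the rule; the final letter is.
"kaznura" ends in -a. The one such stem in the data (vugra → vugraish) adds -ish, so the same rule applies.
So kaznura → kaznuraish.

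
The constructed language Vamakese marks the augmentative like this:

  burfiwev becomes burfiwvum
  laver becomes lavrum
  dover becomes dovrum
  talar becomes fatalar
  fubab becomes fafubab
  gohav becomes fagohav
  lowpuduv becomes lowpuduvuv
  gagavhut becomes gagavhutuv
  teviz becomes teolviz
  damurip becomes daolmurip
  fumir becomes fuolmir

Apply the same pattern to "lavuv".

lavuvuv

"lavuv" has last vowel 'u'. The stems whose last vowel is 'u' (lowpuduv → lowpuduvuv, gagavhut → gagavhutuv) add -uv.
So lavuv → lavuvuv.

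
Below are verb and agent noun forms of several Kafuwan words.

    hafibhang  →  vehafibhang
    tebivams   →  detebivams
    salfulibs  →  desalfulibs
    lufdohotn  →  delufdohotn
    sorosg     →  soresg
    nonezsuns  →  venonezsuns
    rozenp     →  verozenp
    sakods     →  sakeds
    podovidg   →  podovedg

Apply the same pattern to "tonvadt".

hafibhang and podovidg both end in -g yet inflect differently (vehafibhang, podovedg), so the final letter is not what conditions the rule; the second-to-last letter is.
"tonvadt" has second-to-last letter 'd'. The stems whose second-to-last letter is 'd' (podovidg → podovedg, sakods → sakeds) change the last vowel to 'e'.
The other patterns: stems whose second-to-last letter is 'n' add the prefix ve-; stems whose second-to-last letter is 'b', 'm' or 't' add the prefix de-.
So tonvadt → tonvedt.

tonvedt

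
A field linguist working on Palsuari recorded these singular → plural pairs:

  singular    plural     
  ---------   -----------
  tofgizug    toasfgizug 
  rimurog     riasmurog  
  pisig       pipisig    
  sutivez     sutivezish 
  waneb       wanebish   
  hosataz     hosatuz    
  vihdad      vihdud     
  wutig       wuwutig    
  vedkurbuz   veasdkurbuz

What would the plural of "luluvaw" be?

sutivez and hosataz both end in -z yet inflect differently (sutivezish, hosatuz), so the final letter is not what conditions the rule; the last vowel is.
"luluvaw" has last vowel 'a'. The stems whose last vowel is 'a' (vihdad → vihdud, hosataz → hosatuz) change the last vowel to 'u'.
The other patterns: stems whose last vowel is 'e' add -ish; stems whose last vowel is 'i' repeat the first consonant+vowel as a prefix; stems whose last vowel is 'o' or 'u' insert -as- after the first vowel.
So luluvaw → luluvuw.

luluvuw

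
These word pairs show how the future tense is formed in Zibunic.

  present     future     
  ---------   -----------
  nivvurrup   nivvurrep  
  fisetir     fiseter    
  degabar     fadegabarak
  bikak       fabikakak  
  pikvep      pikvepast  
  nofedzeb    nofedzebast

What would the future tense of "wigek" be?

fisetir and degabar both end in -r yet inflect differently (fiseter, fadegabarak), so the final letter is not what conditions the rule; the last vowel is.
"wigek" has last vowel 'e'. The stems whose last vowel is 'e' (pikvep → pikvepast, nofedzeb → nofedzebast) add -ast.
So wigek → wigekast.

wigekast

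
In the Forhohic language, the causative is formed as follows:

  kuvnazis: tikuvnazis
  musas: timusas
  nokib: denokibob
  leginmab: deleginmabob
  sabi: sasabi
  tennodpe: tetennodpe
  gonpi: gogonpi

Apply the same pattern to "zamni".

zazamni

kuvnazis and nokib both have last vowel 'i' yet inflect differently (tikuvnazis, denokibob), so the last vowel is not what conditions the rule; the final letter is.
"zamni" ends in -i. The stems ending in -i (sabi → sasabi, gonpi → gogonpi) repeat the first consonant+vowel as a prefix.
The other patterns: stems ending in -s add the prefix ti-; stems ending in -b add de- … -ob around the stem.
So zamni → zazamni.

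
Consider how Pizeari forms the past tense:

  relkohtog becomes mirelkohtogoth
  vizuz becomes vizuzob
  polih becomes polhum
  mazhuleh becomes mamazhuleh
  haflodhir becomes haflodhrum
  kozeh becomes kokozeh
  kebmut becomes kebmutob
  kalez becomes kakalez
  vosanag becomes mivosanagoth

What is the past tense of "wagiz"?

wagzum

"wagiz" has last vowel 'i'. The stems whose last vowel is 'i' (haflodhir → haflodhrum, polih → polhum) delete the last vowel and add -um.
The other patterns: stems whose last vowel is 'e' repeat the first consonant+vowel as a prefix; stems whose last vowel is 'u' add -ob; stems whose last vowel is 'a' or 'o' add mi- … -oth around the stem.
So wagiz → wagzum.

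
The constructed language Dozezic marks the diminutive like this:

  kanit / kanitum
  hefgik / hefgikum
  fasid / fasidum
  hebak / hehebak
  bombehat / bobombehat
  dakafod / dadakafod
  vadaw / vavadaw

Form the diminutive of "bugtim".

hefgik and hebak both end in -k yet inflect differently (hefgikum, hehebak), so the final letter is not what conditions the rule; the last vowel is.
"bugtim" has last vowel 'i'. The stems whose last vowel is 'i' (kanit → kanitum, hefgik → hefgikum, fasid → fasidum) add -um.
The other pattern: stems whose last vowel is 'a' or 'o' repeat the first consonant+vowel as a prefix.
So bugtim → bugtimum.

bugtimum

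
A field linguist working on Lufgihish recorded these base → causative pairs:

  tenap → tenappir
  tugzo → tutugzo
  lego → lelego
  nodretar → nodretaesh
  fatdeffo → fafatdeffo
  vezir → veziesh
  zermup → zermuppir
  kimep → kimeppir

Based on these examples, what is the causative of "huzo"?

huhuzo

nodretar and tenap both have last vowel 'a' yet inflect differently (nodretaesh, tenappir), so the last vowel is not what conditions the rule; the final letter is.
"huzo" ends in -o. The stems ending in -o (lego → lelego, fatdeffo → fafatdeffo, tugzo → tutugzo) repeat the first consonant+vowel as a prefix.
The other patterns: stems ending in -r drop the final letter and add -esh; stems ending in -p double the final consonant and add -ir.
So huzo → huhuzo.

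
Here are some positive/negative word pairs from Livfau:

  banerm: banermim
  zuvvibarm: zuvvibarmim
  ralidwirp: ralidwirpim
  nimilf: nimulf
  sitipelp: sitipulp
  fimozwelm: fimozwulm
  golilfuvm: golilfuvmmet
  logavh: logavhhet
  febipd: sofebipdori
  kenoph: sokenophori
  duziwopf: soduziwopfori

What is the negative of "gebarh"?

gebarhim

ralidwirp and sitipelp both end in -p yet inflect differently (ralidwirpim, sitipulp), so the final letter is not what conditions the rule; the second-to-last letter is.
"gebarh" has second-to-last letter 'r'. The stems whose second-to-last letter is 'r' (banerm → banermim, zuvvibarm → zuvvibarmim, ralidwirp → ralidwirpim) add -im.
So gebarh → gebarhim.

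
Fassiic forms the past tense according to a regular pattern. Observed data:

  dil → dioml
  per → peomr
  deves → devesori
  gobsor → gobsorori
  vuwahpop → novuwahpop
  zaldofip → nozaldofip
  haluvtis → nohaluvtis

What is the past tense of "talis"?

per and gobsor both end in -r yet inflect differently (peomr, gobsorori), so the final letter is not what conditions the rule; the number of vowels is.
"talis" has 2 vowels. The stems with 2 vowels (deves → devesori, gobsor → gobsorori) add -ori.
The other patterns: stems with 1 vowel insert -om- after the first vowel; stems with 3 vowels add the prefix no-.
So talis → talisori.

talisori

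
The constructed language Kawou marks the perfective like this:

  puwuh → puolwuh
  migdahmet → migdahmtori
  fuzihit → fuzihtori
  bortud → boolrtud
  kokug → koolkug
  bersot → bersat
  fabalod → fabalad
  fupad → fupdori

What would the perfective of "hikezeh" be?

hikezhori

fabalod and bortud both end in -d yet inflect differently (fabalad, boolrtud), so the final letter is not what conditions the rule; the last vowel is.
"hikezeh" has last vowel 'e'. The one such stem in the data (migdahmet → migdahmtori) deletes the last vowel and adds -ori (as do fupad, fuzihit), so the same rule applies.
So hikezeh → hikezhori.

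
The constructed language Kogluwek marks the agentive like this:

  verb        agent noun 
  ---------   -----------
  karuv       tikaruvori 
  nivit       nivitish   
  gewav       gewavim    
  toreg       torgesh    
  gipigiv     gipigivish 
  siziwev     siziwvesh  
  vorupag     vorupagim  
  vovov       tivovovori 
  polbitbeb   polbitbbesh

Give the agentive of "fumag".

fumagim

karuv and siziwev both end in -v yet inflect differently (tikaruvori, siziwvesh), so the final letter is not what conditions the rule; the last vowel is.
"fumag" has last vowel 'a'. The stems whose last vowel is 'a' (vorupag → vorupagim, gewav → gewavim) add -im.
So fumag → fumagim.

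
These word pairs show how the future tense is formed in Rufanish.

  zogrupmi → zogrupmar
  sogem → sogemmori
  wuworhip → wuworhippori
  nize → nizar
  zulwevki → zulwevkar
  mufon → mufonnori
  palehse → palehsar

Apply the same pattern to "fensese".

fensesar

"fensese" ends in a vowel. The stems ending in a vowel (nize → nizar, palehse → palehsar, zulwevki → zulwevkar) drop the final letter and add -ar.
So fensese → fensesar.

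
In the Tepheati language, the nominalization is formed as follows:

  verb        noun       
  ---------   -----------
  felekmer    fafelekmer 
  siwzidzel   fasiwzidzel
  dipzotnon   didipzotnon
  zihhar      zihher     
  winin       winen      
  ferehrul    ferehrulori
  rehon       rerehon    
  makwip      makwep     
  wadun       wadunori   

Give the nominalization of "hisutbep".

"hisutbep" has last vowel 'e'. The stems whose last vowel is 'e' (siwzidzel → fasiwzidzel, felekmer → fafelekmer) add the prefix fa-.
The other patterns: stems whose last vowel is 'o' repeat the first consonant+vowel as a prefix; stems whose last vowel is 'u' add -ori; stems whose last vowel is 'a' or 'i' change the last vowel to 'e'.
So hisutbep → fahisutbep.

fahisutbep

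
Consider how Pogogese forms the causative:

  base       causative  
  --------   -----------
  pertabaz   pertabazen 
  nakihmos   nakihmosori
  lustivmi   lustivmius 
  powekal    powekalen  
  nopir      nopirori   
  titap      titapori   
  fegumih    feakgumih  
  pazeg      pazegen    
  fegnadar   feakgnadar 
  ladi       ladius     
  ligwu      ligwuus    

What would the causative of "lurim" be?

"lurim" begins with l-. The stems beginning with l- (ladi → ladius, lustivmi → lustivmius, ligwu → ligwuus) add -us.
The other patterns: stems beginning with p- add -en; stems beginning with f- insert -ak- after the first vowel; stems beginning with n- or t- add -ori.
So lurim → lurimus.

lurimus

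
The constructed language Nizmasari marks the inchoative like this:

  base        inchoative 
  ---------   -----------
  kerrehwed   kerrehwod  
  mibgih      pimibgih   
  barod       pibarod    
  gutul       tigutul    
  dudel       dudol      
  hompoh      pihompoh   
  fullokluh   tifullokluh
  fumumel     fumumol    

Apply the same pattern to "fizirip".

"fizirip" has last vowel 'i'. The one such stem in the data (mibgih → pimibgih) adds the prefix pi-, so the same rule applies.
The other patterns: stems whose last vowel is 'u' add the prefix ti-; stems whose last vowel is 'e' change the last vowel to 'o'.
So fizirip → pifizirip.

pifizirip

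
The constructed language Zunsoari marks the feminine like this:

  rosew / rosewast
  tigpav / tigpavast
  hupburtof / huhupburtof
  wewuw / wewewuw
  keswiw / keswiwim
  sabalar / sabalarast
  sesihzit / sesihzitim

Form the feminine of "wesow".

"wesow" has last vowel 'o'. The one such stem in the data (hupburtof → huhupburtof) repeats the first consonant+vowel as a prefix (as does wewuw), so the same rule applies.
The other patterns: stems whose last vowel is 'i' add -im; stems whose last vowel is 'a' or 'e' add -ast.
So wesow → wewesow.

wewesow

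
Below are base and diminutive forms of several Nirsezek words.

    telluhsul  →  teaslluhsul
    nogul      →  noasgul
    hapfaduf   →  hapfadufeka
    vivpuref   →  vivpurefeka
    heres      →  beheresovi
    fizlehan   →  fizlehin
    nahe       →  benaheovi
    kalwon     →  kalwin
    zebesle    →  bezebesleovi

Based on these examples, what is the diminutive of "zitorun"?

zitorin

telluhsul and hapfaduf both have last vowel 'u' yet inflect differently (teaslluhsul, hapfadufeka), so the last vowel is not what conditions the rule; the final letter is.
"zitorun" ends in -n. The stems ending in -n (fizlehan → fizlehin, kalwon → kalwin) change the last vowel to 'i'.
So zitorun → zitorin.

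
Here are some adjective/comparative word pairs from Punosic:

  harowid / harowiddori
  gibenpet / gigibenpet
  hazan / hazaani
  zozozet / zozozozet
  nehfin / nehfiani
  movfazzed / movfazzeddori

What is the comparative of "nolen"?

nehfin and harowid both have last vowel 'i' yet inflect differently (nehfiani, harowiddori), so the last vowel is not what conditions the rule; the final letter is.
"nolen" ends in -n. The stems ending in -n (nehfin → nehfiani, hazan → hazaani) drop the final letter and add -ani.
The other patterns: stems ending in -d double the final consonant and add -ori; stems ending in -t repeat the first consonant+vowel as a prefix.
So nolen → noleani.

noleani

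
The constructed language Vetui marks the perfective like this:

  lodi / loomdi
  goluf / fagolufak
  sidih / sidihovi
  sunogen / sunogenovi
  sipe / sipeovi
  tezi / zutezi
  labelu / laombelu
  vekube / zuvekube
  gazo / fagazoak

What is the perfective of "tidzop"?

sipe and vekube both end in -e yet inflect differently (sipeovi, zuvekube), so the final letter is not what conditions the rule; the first letter is.
"tidzop" begins with t-. The one such stem in the data (tezi → zutezi) adds the prefix zu-, so the same rule applies.
So tidzop → zutidzop.

zutidzop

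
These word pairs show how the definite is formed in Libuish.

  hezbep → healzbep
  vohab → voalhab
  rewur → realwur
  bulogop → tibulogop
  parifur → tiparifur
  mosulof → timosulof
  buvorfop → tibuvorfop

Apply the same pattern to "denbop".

dealnbop

hezbep and bulogop both end in -p yet inflect differently (healzbep, tibulogop), so the final letter is not what conditions the rule; the number of vowels is.
"denbop" has 2 vowels. The stems with 2 vowels (hezbep → healzbep, vohab → voalhab, rewur → realwur) insert -al- after the first vowel.
So denbop → dealnbop.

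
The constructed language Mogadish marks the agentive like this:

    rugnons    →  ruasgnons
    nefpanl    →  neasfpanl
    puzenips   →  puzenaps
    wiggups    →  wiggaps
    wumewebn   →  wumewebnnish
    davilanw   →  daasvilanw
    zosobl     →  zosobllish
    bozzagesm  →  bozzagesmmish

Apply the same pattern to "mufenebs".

mufenebssish

wiggups and rugnons both end in -s yet inflect differently (wiggaps, ruasgnons), so the final letter is not what conditions the rule; the second-to-last letter is.
"mufenebs" has second-to-last letter 'b'. The stems whose second-to-last letter is 'b' (wumewebn → wumewebnnish, zosobl → zosobllish) double the final consonant and add -ish.
The other patterns: stems whose second-to-last letter is 'p' change the last vowel to 'a'; stems whose second-to-last letter is 'n' insert -as- after the first vowel.
So mufenebs → mufenebssish.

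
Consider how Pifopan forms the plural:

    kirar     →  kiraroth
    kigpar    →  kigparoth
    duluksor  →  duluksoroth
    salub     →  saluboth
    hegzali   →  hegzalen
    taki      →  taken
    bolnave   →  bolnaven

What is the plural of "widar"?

widaroth

"widar" ends in a consonant. The stems ending in a consonant (kirar → kiraroth, kigpar → kigparoth, duluksor → duluksoroth) add -oth.
So widar → widaroth.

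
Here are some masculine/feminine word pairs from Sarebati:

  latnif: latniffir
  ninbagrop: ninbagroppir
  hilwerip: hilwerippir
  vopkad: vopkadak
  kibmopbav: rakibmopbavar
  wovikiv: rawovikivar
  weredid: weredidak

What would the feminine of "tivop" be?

hilwerip and wovikiv both have last vowel 'i' yet inflect differently (hilwerippir, rawovikivar), so the last vowel is not what conditions the rule; the final letter is.
"tivop" ends in -p. The stems ending in -p (ninbagrop → ninbagroppir, hilwerip → hilwerippir) double the final consonant and add -ir.
The other patterns: stems ending in -v add ra- … -ar around the stem; stems ending in -d add -ak.
So tivop → tivoppir.

tivoppir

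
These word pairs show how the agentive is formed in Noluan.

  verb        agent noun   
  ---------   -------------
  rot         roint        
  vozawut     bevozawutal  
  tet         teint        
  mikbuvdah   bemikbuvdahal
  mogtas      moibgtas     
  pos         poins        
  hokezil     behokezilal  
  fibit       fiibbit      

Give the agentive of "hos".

"hos" has 1 vowel. The stems with 1 vowel (rot → roint, pos → poins, tet → teint) insert -in- after the first vowel.
So hos → hoins.

hoins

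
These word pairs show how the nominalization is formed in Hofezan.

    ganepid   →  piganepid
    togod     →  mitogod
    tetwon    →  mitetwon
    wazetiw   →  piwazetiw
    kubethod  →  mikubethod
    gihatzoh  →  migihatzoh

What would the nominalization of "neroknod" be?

mineroknod

togod and ganepid both end in -d yet inflect differently (mitogod, piganepid), so the final letter is not what conditions the rule; the last vowel is.
"neroknod" has last vowel 'o'. The stems whose last vowel is 'o' (gihatzoh → migihatzoh, tetwon → mitetwon, togod → mitogod) add the prefix mi-.
The other pattern: stems whose last vowel is 'i' add the prefix pi-.
So neroknod → mineroknod.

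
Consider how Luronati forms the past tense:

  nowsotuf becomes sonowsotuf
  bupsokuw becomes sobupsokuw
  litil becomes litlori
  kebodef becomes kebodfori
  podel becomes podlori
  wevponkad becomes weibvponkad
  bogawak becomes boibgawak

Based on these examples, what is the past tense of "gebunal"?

geibbunal

nowsotuf and kebodef both end in -f yet inflect differently (sonowsotuf, kebodfori), so the final letter is not what conditions the rule; the last vowel is.
"gebunal" has last vowel 'a'. The stems whose last vowel is 'a' (wevponkad → weibvponkad, bogawak → boibgawak) insert -ib- after the first vowel.
So gebunal → geibbunal.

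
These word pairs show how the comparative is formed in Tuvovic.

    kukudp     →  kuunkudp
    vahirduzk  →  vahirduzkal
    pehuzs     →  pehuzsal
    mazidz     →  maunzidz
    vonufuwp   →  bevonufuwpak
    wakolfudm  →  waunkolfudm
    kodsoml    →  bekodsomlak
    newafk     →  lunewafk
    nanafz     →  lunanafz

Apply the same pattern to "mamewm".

bemamewmak

vahirduzk and newafk both end in -k yet inflect differently (vahirduzkal, lunewafk), so the final letter is not what conditions the rule; the second-to-last letter is.
"mamewm" has second-to-last letter 'w'. The one such stem in the data (vonufuwp → bevonufuwpak) adds be- … -ak around the stem, so the same rule applies.
So mamewm → bemamewmak.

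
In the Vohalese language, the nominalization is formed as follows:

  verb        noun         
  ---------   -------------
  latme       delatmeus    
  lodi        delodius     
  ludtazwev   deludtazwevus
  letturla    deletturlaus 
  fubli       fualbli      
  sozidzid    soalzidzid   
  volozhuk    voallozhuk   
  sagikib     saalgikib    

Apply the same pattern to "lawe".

delaweus

lodi and fubli both end in -i yet inflect differently (delodius, fualbli), so the final letter is not what conditions the rule; the first letter is.
"lawe" begins with l-. The stems beginning with l- (latme → delatmeus, lodi → delodius, ludtazwev → deludtazwevus) add de- … -us around the stem.
The other pattern: stems beginning with f-, s- or v- insert -al- after the first vowel.
So lawe → delaweus.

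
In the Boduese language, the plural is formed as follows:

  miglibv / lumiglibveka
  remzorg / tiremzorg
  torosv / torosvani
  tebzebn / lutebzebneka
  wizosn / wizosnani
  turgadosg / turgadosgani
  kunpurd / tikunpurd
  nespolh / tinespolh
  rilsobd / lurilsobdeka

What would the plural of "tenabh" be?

tebzebn and wizosn both end in -n yet inflect differently (lutebzebneka, wizosnani), so the final letter is not what conditions the rule; the second-to-last letter is.
"tenabh" has second-to-last letter 'b'. The stems whose second-to-last letter is 'b' (miglibv → lumiglibveka, tebzebn → lutebzebneka, rilsobd → lurilsobdeka) add lu- … -eka around the stem.
The other patterns: stems whose second-to-last letter is 's' add -ani; stems whose second-to-last letter is 'l' or 'r' add the prefix ti-.
So tenabh → lutenabheka.

lutenabheka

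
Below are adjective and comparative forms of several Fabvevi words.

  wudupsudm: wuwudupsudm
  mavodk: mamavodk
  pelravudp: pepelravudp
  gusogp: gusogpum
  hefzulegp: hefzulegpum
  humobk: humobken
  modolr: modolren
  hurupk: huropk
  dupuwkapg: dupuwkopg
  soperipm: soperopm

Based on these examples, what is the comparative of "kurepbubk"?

kurepbubken

"kurepbubk" has second-to-last letter 'b'. The one such stem in the data (humobk → humobken) adds -en, so the same rule applies.
So kurepbubk → kurepbubken.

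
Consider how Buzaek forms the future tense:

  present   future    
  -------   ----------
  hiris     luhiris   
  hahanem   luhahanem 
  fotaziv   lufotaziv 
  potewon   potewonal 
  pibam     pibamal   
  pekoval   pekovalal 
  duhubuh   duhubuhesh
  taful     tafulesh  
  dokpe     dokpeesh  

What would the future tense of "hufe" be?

luhufe

hahanem and pibam both end in -m yet inflect differently (luhahanem, pibamal), so the final letter is not what conditions the rule; the first letter is.
"hufe" begins with h-. The stems beginning with h- (hiris → luhiris, hahanem → luhahanem) add the prefix lu-.
The other patterns: stems beginning with p- add -al; stems beginning with d- or t- add -esh.
So hufe → luhufe.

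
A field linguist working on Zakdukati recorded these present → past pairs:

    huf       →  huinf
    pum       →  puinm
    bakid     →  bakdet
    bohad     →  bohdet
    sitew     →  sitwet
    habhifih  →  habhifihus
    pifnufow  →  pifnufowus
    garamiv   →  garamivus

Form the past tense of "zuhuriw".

"zuhuriw" has 3 vowels. The stems with 3 vowels (habhifih → habhifihus, pifnufow → pifnufowus, garamiv → garamivus) add -us.
So zuhuriw → zuhuriwus.

zuhuriwus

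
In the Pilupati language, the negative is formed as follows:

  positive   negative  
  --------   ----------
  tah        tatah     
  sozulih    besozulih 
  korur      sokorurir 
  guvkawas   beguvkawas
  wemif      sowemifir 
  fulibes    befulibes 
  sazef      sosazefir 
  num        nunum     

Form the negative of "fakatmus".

befakatmus

tah and sozulih both end in -h yet inflect differently (tatah, besozulih), so the final letter is not what conditions the rule; the number of vowels is.
"fakatmus" has 3 vowels. The stems with 3 vowels (sozulih → besozulih, guvkawas → beguvkawas, fulibes → befulibes) add the prefix be-.
The other patterns: stems with 1 vowel repeat the first consonant+vowel as a prefix; stems with 2 vowels add so- … -ir around the stem.
So fakatmus → befakatmus.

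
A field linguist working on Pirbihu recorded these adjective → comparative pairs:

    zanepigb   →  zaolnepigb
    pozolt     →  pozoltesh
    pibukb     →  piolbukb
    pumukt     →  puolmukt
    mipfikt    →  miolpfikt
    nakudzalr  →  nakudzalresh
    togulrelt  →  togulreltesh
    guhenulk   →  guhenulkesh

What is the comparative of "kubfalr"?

"kubfalr" has second-to-last letter 'l'. The stems whose second-to-last letter is 'l' (nakudzalr → nakudzalresh, togulrelt → togulreltesh, guhenulk → guhenulkesh) add -esh.
So kubfalr → kubfalresh.

kubfalresh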